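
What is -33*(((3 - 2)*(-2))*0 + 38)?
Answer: -1254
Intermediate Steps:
-33*(((3 - 2)*(-2))*0 + 38) = -33*((1*(-2))*0 + 38) = -33*(-2*0 + 38) = -33*(0 + 38) = -33*38 = -1254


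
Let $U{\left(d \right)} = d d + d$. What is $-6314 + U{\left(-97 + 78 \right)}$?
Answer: $-5972$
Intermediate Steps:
$U{\left(d \right)} = d + d^{2}$ ($U{\left(d \right)} = d^{2} + d = d + d^{2}$)
$-6314 + U{\left(-97 + 78 \right)} = -6314 + \left(-97 + 78\right) \left(1 + \left(-97 + 78\right)\right) = -6314 - 19 \left(1 - 19\right) = -6314 - -342 = -6314 + 342 = -5972$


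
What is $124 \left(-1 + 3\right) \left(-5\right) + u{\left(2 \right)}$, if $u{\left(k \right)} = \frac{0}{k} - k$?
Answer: $-1242$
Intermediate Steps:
$u{\left(k \right)} = - k$ ($u{\left(k \right)} = 0 - k = - k$)
$124 \left(-1 + 3\right) \left(-5\right) + u{\left(2 \right)} = 124 \left(-1 + 3\right) \left(-5\right) - 2 = 124 \cdot 2 \left(-5\right) - 2 = 124 \left(-10\right) - 2 = -1240 - 2 = -1242$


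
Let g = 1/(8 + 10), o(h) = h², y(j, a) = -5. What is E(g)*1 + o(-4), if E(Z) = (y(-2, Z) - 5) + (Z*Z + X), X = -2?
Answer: 1297/324 ≈ 4.0031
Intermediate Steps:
g = 1/18 ≈ 0.055556
E(Z) = -12 + Z² (E(Z) = (-5 - 5) + (Z*Z - 2) = -10 + (Z² - 2) = -10 + (-2 + Z²) = -12 + Z²)
E(g)*1 + o(-4) = (-12 + (1/18)²)*1 + (-4)² = (-12 + 1/324)*1 + 16 = -3887/324*1 + 16 = -3887/324 + 16 = 1297/324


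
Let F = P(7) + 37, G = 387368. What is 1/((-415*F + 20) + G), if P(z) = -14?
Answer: 1/377843 ≈ 2.6466e-6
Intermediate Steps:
F = 23 (F = -14 + 37 = 23)
1/((-415*F + 20) + G) = 1/((-415*23 + 20) + 387368) = 1/((-9545 + 20) + 387368) = 1/(-9525 + 387368) = 1/377843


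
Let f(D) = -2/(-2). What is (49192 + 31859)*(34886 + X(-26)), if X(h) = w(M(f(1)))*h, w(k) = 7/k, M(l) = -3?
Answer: 2832462280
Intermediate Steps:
f(D) = 1 (f(D) = -2*(-½) = 1)
X(h) = -7*h/3 (X(h) = (7/(-3))*h = (7*(-⅓))*h = -7*h/3)
(49192 + 31859)*(34886 + X(-26)) = (49192 + 31859)*(34886 - 7/3*(-26)) = 81051*(34886 + 182/3) = 81051*(104840/3) = 2832462280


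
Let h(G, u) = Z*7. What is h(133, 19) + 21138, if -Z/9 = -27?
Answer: 22839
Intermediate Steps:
Z = 243 (Z = -9*(-27) = 243)
h(G, u) = 1701 (h(G, u) = 243*7 = 1701)
h(133, 19) + 21138 = 1701 + 21138 = 22839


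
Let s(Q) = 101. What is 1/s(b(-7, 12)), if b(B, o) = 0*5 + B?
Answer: 1/101 ≈ 0.0099010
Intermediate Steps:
b(B, o) = B (b(B, o) = 0 + B = B)
1/s(b(-7, 12)) = 1/101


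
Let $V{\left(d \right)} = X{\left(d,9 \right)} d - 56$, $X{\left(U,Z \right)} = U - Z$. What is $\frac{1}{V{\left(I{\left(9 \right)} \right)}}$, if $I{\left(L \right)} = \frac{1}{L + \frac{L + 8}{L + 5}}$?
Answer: $- \frac{20449}{1162966} \approx -0.017583$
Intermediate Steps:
$I{\left(L \right)} = \frac{1}{L + \frac{8 + L}{5 + L}}$
$V{\left(d \right)} = -56 + d \left(-9 + d\right)$ ($V{\left(d \right)} = \left(d - 9\right) d - 56 = \left(-9 + d\right) d - 56 = d \left(-9 + d\right) - 56 = -56 + d \left(-9 + d\right)$)
$\frac{1}{V{\left(I{\left(9 \right)} \right)}} = \frac{1}{-56 + \frac{5 + 9}{8 + 9^{2} + 6 \cdot 9} \left(-9 + \frac{5 + 9}{8 + 9^{2} + 6 \cdot 9}\right)} = \frac{1}{-56 + \frac{1}{8 + 81 + 54} \cdot 14 \left(-9 + \frac{1}{8 + 81 + 54} \cdot 14\right)} = \frac{1}{-56 + \frac{1}{143} \cdot 14 \left(-9 + \frac{1}{143} \cdot 14\right)} = \frac{1}{-56 + \frac{14 \left(-9 + \frac{14}{143}\right)}{143}} = \frac{1}{-56 + \frac{14}{143} \left(- \frac{1273}{143}\right)} = \frac{1}{-56 - \frac{17822}{20449}} = \frac{1}{- \frac{1162966}{20449}} = - \frac{20449}{1162966}$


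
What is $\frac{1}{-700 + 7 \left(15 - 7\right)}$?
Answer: $- \frac{1}{644} \approx -0.0015528$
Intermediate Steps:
$\frac{1}{-700 + 7 \left(15 - 7\right)} = \frac{1}{-700 + 7 \cdot 8} = \frac{1}{-700 + 56} = \frac{1}{-644} = - \frac{1}{644}$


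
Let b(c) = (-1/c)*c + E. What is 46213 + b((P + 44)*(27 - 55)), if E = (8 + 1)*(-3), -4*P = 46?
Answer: 46185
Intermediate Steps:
P = -23/2 (P = -¼*46 = -23/2 ≈ -11.500)
E = -27 (E = 9*(-3) = -27)
b(c) = -28 (b(c) = (-1/c)*c - 27 = -1 - 27 = -28)
46213 + b((P + 44)*(27 - 55)) = 46213 - 28 = 46185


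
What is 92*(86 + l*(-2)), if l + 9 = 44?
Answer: 1472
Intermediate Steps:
l = 35 (l = -9 + 44 = 35)
92*(86 + l*(-2)) = 92*(86 + 35*(-2)) = 92*(86 - 70) = 92*16 = 1472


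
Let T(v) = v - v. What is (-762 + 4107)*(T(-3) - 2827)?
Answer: -9456315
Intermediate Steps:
T(v) = 0
(-762 + 4107)*(T(-3) - 2827) = (-762 + 4107)*(0 - 2827) = 3345*(-2827) = -9456315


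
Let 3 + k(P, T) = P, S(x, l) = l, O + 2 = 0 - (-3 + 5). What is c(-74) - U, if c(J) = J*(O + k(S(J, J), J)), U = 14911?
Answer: -8917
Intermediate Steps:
O = -4 (O = -2 + (0 - (-3 + 5)) = -2 + (0 - 1*2) = -2 + (0 - 2) = -2 - 2 = -4)
k(P, T) = -3 + P
c(J) = J*(-7 + J) (c(J) = J*(-4 + (-3 + J)) = J*(-7 + J))
c(-74) - U = -74*(-7 - 74) - 1*14911 = -74*(-81) - 14911 = 5994 - 14911 = -8917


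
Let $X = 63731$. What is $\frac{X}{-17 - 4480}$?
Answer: $- \frac{63731}{4497} \approx -14.172$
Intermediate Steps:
$\frac{X}{-17 - 4480} = \frac{63731}{-17 - 4480} = \frac{63731}{-4497} = 63731 \left(- \frac{1}{4497}\right) = - \frac{63731}{4497}$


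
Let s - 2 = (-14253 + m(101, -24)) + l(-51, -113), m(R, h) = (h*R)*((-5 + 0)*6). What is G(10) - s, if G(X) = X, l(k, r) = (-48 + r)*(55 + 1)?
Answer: -49443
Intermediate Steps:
m(R, h) = -30*R*h (m(R, h) = (R*h)*(-5*6) = (R*h)*(-30) = -30*R*h)
l(k, r) = -2688 + 56*r (l(k, r) = (-48 + r)*56 = -2688 + 56*r)
s = 49453 (s = 2 + ((-14253 - 30*101*(-24)) + (-2688 + 56*(-113))) = 2 + ((-14253 + 72720) + (-2688 - 6328)) = 2 + (58467 - 9016) = 2 + 49451 = 49453)
G(10) - s = 10 - 1*49453 = 10 - 49453 = -49443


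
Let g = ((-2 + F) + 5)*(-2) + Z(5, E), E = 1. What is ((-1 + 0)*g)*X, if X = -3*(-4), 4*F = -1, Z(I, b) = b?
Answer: 54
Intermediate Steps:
F = -¼ (F = (¼)*(-1) = -¼ ≈ -0.25000)
g = -9/2 (g = ((-2 - ¼) + 5)*(-2) + 1 = (-9/4 + 5)*(-2) + 1 = (11/4)*(-2) + 1 = -11/2 + 1 = -9/2 ≈ -4.5000)
X = 12
((-1 + 0)*g)*X = ((-1 + 0)*(-9/2))*12 = -1*(-9/2)*12 = (9/2)*12 = 54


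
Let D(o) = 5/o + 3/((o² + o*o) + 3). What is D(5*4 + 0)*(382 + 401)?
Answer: 638145/3212 ≈ 198.68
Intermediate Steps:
D(o) = 3/(3 + 2*o²) + 5/o (D(o) = 5/o + 3/((o² + o²) + 3) = 5/o + 3/(2*o² + 3) = 5/o + 3/(3 + 2*o²) = 3/(3 + 2*o²) + 5/o)
D(5*4 + 0)*(382 + 401) = ((15 + 3*(5*4 + 0) + 10*(5*4 + 0)²)/((5*4 + 0)*(3 + 2*(5*4 + 0)²)))*(382 + 401) = ((15 + 3*(20 + 0) + 10*(20 + 0)²)/((20 + 0)*(3 + 2*(20 + 0)²)))*783 = ((15 + 3*20 + 10*20²)/(20*(3 + 2*20²)))*783 = ((15 + 60 + 10*400)/(20*(3 + 2*400)))*783 = ((15 + 60 + 4000)/(20*(3 + 800)))*783 = ((1/20)*4075/803)*783 = ((1/20)*(1/803)*4075)*783 = (815/3212)*783 = 638145/3212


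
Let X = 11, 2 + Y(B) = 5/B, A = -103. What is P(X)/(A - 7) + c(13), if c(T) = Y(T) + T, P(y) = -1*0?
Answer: 148/13 ≈ 11.385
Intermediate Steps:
Y(B) = -2 + 5/B
P(y) = 0
c(T) = -2 + T + 5/T (c(T) = (-2 + 5/T) + T = -2 + T + 5/T)
P(X)/(A - 7) + c(13) = 0/(-103 - 7) + (-2 + 13 + 5/13) = 0/(-110) + (-2 + 13 + 5*(1/13)) = 0*(-1/110) + (-2 + 13 + 5/13) = 0 + 148/13 = 148/13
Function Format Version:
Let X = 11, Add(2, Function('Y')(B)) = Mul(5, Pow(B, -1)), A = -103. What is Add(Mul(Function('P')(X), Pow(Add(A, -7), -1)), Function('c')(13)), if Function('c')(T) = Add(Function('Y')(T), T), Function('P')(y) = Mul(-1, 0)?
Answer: Rational(148, 13) ≈ 11.385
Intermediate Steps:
Function('Y')(B) = Add(-2, Mul(5, Pow(B, -1)))
Function('P')(y) = 0
Function('c')(T) = Add(-2, T, Mul(5, Pow(T, -1))) (Function('c')(T) = Add(Add(-2, Mul(5, Pow(T, -1))), T) = Add(-2, T, Mul(5, Pow(T, -1))))
Add(Mul(Function('P')(X), Pow(Add(A, -7), -1)), Function('c')(13)) = Add(Mul(0, Pow(Add(-103, -7), -1)), Add(-2, 13, Mul(5, Pow(13, -1)))) = Add(Mul(0, Pow(-110, -1)), Add(-2, 13, Mul(5, Rational(1, 13)))) = Add(Mul(0, Rational(-1, 110)), Add(-2, 13, Rational(5, 13))) = Add(0, Rational(148, 13)) = Rational(148, 13)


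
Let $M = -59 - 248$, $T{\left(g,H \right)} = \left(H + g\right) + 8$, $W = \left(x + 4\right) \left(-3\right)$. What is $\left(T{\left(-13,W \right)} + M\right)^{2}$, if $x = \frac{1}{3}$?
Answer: $105625$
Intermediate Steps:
$x = \frac{1}{3} \approx 0.33333$
$W = -13$ ($W = \left(\frac{1}{3} + 4\right) \left(-3\right) = \frac{13}{3} \left(-3\right) = -13$)
$T{\left(g,H \right)} = 8 + H + g$
$M = -307$ ($M = -59 - 248 = -307$)
$\left(T{\left(-13,W \right)} + M\right)^{2} = \left(\left(8 - 13 - 13\right) - 307\right)^{2} = \left(-18 - 307\right)^{2} = \left(-325\right)^{2} = 105625$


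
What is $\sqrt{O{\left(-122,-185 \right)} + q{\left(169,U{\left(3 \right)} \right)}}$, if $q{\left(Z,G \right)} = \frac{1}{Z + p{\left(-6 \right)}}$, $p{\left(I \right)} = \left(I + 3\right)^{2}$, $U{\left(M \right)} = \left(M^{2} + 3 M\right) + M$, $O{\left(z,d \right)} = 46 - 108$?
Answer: $\frac{i \sqrt{1964230}}{178} \approx 7.8736 i$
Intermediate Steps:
$O{\left(z,d \right)} = -62$
$U{\left(M \right)} = M^{2} + 4 M$
$p{\left(I \right)} = \left(3 + I\right)^{2}$
$q{\left(Z,G \right)} = \frac{1}{9 + Z}$ ($q{\left(Z,G \right)} = \frac{1}{Z + \left(3 - 6\right)^{2}} = \frac{1}{Z + \left(-3\right)^{2}} = \frac{1}{Z + 9} = \frac{1}{9 + Z}$)
$\sqrt{O{\left(-122,-185 \right)} + q{\left(169,U{\left(3 \right)} \right)}} = \sqrt{-62 + \frac{1}{9 + 169}} = \sqrt{-62 + \frac{1}{178}} = \sqrt{- \frac{11035}{178}} = \frac{i \sqrt{1964230}}{178}$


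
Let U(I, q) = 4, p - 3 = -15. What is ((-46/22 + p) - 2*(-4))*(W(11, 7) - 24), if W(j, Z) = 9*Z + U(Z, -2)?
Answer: -2881/11 ≈ -261.91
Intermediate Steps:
p = -12 (p = 3 - 15 = -12)
W(j, Z) = 4 + 9*Z (W(j, Z) = 9*Z + 4 = 4 + 9*Z)
((-46/22 + p) - 2*(-4))*(W(11, 7) - 24) = ((-46/22 - 12) - 2*(-4))*((4 + 9*7) - 24) = ((-46*1/22 - 12) + 8)*((4 + 63) - 24) = ((-23/11 - 12) + 8)*(67 - 24) = (-155/11 + 8)*43 = -67/11*43 = -2881/11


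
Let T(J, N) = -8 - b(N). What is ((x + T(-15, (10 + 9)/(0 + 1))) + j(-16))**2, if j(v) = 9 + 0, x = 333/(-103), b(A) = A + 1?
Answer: 5244100/10609 ≈ 494.31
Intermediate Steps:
b(A) = 1 + A
x = -333/103 (x = 333*(-1/103) = -333/103 ≈ -3.2330)
T(J, N) = -9 - N (T(J, N) = -8 - (1 + N) = -8 + (-1 - N) = -9 - N)
j(v) = 9
((x + T(-15, (10 + 9)/(0 + 1))) + j(-16))**2 = ((-333/103 + (-9 - (10 + 9)/(0 + 1))) + 9)**2 = ((-333/103 + (-9 - 19/1)) + 9)**2 = ((-333/103 + (-9 - 19)) + 9)**2 = ((-333/103 - 28) + 9)**2 = (-3217/103 + 9)**2 = (-2290/103)**2 = 5244100/10609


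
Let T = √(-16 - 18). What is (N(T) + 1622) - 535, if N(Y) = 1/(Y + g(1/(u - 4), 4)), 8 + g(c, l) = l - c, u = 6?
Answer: 235861/217 - 4*I*√34/217 ≈ 1086.9 - 0.10748*I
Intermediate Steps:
T = I*√34 (T = √(-34) = I*√34 ≈ 5.8309*I)
g(c, l) = -8 + l - c (g(c, l) = -8 + (l - c) = -8 + l - c)
N(Y) = 1/(-9/2 + Y) (N(Y) = 1/(Y + (-8 + 4 - 1/(6 - 4))) = 1/(Y + (-8 + 4 - 1/2)) = 1/(Y + (-8 + 4 - 1*½)) = 1/(Y + (-8 + 4 - ½)) = 1/(Y - 9/2) = 1/(-9/2 + Y))
(N(T) + 1622) - 535 = (2/(-9 + 2*(I*√34)) + 1622) - 535 = (2/(-9 + 2*I*√34) + 1622) - 535 = (1622 + 2/(-9 + 2*I*√34)) - 535 = 1087 + 2/(-9 + 2*I*√34)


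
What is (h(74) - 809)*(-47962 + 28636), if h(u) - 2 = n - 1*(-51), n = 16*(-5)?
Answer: 16156536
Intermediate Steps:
n = -80
h(u) = -27 (h(u) = 2 + (-80 - 1*(-51)) = 2 + (-80 + 51) = 2 - 29 = -27)
(h(74) - 809)*(-47962 + 28636) = (-27 - 809)*(-47962 + 28636) = -836*(-19326) = 16156536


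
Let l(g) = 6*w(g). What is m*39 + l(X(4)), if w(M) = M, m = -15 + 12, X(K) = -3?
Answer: -135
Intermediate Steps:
m = -3
l(g) = 6*g
m*39 + l(X(4)) = -3*39 + 6*(-3) = -117 - 18 = -135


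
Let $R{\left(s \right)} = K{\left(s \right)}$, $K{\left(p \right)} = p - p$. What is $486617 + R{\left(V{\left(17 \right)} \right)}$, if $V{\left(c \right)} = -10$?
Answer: $486617$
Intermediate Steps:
$K{\left(p \right)} = 0$
$R{\left(s \right)} = 0$
$486617 + R{\left(V{\left(17 \right)} \right)} = 486617 + 0 = 486617$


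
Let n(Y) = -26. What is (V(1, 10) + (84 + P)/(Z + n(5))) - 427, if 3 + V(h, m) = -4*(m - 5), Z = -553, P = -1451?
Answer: -259183/579 ≈ -447.64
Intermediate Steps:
V(h, m) = 17 - 4*m (V(h, m) = -3 - 4*(m - 5) = -3 - 4*(-5 + m) = -3 + (20 - 4*m) = 17 - 4*m)
(V(1, 10) + (84 + P)/(Z + n(5))) - 427 = ((17 - 4*10) + (84 - 1451)/(-553 - 26)) - 427 = ((17 - 40) - 1367/(-579)) - 427 = (-23 - 1367*(-1/579)) - 427 = (-23 + 1367/579) - 427 = -11950/579 - 427 = -259183/579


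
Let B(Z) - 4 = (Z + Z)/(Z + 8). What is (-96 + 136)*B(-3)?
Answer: 112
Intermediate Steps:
B(Z) = 4 + 2*Z/(8 + Z) (B(Z) = 4 + (Z + Z)/(Z + 8) = 4 + (2*Z)/(8 + Z) = 4 + 2*Z/(8 + Z))
(-96 + 136)*B(-3) = (-96 + 136)*(2*(16 + 3*(-3))/(8 - 3)) = 40*(2*(16 - 9)/5) = 40*(2*(⅕)*7) = 40*(14/5) = 112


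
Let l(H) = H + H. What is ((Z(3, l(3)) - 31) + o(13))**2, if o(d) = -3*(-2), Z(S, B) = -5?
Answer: 900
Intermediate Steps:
l(H) = 2*H
o(d) = 6
((Z(3, l(3)) - 31) + o(13))**2 = ((-5 - 31) + 6)**2 = (-36 + 6)**2 = (-30)**2 = 900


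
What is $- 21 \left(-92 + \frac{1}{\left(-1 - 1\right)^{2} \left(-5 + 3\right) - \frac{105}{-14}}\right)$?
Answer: $1974$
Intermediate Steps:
$- 21 \left(-92 + \frac{1}{\left(-1 - 1\right)^{2} \left(-5 + 3\right) - \frac{105}{-14}}\right) = - 21 \left(-92 + \frac{1}{\left(-2\right)^{2} \left(-2\right) - - \frac{15}{2}}\right) = - 21 \left(-92 + \frac{1}{4 \left(-2\right) + \frac{15}{2}}\right) = - 21 \left(-92 + \frac{1}{-8 + \frac{15}{2}}\right) = - 21 \left(-92 + \frac{1}{- \frac{1}{2}}\right) = - 21 \left(-92 - 2\right) = \left(-21\right) \left(-94\right) = 1974$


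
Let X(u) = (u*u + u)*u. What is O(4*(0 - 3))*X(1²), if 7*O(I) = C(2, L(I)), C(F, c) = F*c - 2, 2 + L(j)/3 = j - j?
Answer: -4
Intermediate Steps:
L(j) = -6 (L(j) = -6 + 3*(j - j) = -6 + 3*0 = -6 + 0 = -6)
C(F, c) = -2 + F*c
O(I) = -2 (O(I) = (-2 + 2*(-6))/7 = (-2 - 12)/7 = (⅐)*(-14) = -2)
X(u) = u*(u + u²) (X(u) = (u² + u)*u = (u + u²)*u = u*(u + u²))
O(4*(0 - 3))*X(1²) = -2*(1²)²*(1 + 1²) = -2*1²*(1 + 1) = -2*2 = -4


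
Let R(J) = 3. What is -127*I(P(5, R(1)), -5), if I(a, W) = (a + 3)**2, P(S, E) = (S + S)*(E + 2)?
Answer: -356743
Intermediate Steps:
P(S, E) = 2*S*(2 + E) (P(S, E) = (2*S)*(2 + E) = 2*S*(2 + E))
I(a, W) = (3 + a)**2
-127*I(P(5, R(1)), -5) = -127*(3 + 2*5*(2 + 3))**2 = -127*(3 + 2*5*5)**2 = -127*(3 + 50)**2 = -127*53**2 = -127*2809 = -356743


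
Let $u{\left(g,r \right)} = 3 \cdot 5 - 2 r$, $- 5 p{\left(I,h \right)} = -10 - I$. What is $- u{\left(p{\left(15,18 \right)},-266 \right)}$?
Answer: $-547$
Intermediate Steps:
$p{\left(I,h \right)} = 2 + \frac{I}{5}$ ($p{\left(I,h \right)} = - \frac{-10 - I}{5} = 2 + \frac{I}{5}$)
$u{\left(g,r \right)} = 15 - 2 r$
$- u{\left(p{\left(15,18 \right)},-266 \right)} = - (15 - -532) = - (15 + 532) = \left(-1\right) 547 = -547$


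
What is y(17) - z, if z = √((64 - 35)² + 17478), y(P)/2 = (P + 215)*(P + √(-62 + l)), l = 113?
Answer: 7888 - √18319 + 464*√51 ≈ 11066.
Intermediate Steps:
y(P) = 2*(215 + P)*(P + √51) (y(P) = 2*((P + 215)*(P + √(-62 + 113))) = 2*((215 + P)*(P + √51)) = 2*(215 + P)*(P + √51))
z = √18319 (z = √(29² + 17478) = √(841 + 17478) = √18319 ≈ 135.35)
y(17) - z = (2*17² + 430*17 + 430*√51 + 2*17*√51) - √18319 = (2*289 + 7310 + 430*√51 + 34*√51) - √18319 = (578 + 7310 + 430*√51 + 34*√51) - √18319 = (7888 + 464*√51) - √18319 = 7888 - √18319 + 464*√51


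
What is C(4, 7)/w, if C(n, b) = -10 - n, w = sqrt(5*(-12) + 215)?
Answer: -14*sqrt(155)/155 ≈ -1.1245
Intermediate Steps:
w = sqrt(155) (w = sqrt(-60 + 215) = sqrt(155) ≈ 12.450)
C(4, 7)/w = (-10 - 1*4)/(sqrt(155)) = (-10 - 4)*(sqrt(155)/155) = -14*sqrt(155)/155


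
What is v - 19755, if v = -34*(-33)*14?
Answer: -4047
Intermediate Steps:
v = 15708 (v = 1122*14 = 15708)
v - 19755 = 15708 - 19755 = -4047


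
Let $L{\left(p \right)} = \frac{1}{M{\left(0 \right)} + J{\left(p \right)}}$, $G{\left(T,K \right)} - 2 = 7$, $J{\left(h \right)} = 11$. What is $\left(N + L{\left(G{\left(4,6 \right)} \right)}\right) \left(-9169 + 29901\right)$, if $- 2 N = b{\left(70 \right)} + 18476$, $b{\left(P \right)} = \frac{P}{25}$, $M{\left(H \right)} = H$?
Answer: $- \frac{10535214584}{55} \approx -1.9155 \cdot 10^{8}$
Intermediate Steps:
$G{\left(T,K \right)} = 9$ ($G{\left(T,K \right)} = 2 + 7 = 9$)
$b{\left(P \right)} = \frac{P}{25}$ ($b{\left(P \right)} = P \frac{1}{25} = \frac{P}{25}$)
$N = - \frac{46197}{5}$ ($N = - \frac{\frac{1}{25} \cdot 70 + 18476}{2} = - \frac{\frac{14}{5} + 18476}{2} = \left(- \frac{1}{2}\right) \frac{92394}{5} = - \frac{46197}{5} \approx -9239.4$)
$L{\left(p \right)} = \frac{1}{11}$ ($L{\left(p \right)} = \frac{1}{0 + 11} = \frac{1}{11}$)
$\left(N + L{\left(G{\left(4,6 \right)} \right)}\right) \left(-9169 + 29901\right) = \left(- \frac{46197}{5} + \frac{1}{11}\right) \left(-9169 + 29901\right) = \left(- \frac{508162}{55}\right) 20732 = - \frac{10535214584}{55}$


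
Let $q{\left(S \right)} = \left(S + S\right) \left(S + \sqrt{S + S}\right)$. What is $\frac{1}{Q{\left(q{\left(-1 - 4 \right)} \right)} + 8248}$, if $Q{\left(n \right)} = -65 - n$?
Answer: $- \frac{i}{- 8133 i + 10 \sqrt{10}} \approx 0.00012295 - 4.7807 \cdot 10^{-7} i$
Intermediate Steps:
$q{\left(S \right)} = 2 S \left(S + \sqrt{2} \sqrt{S}\right)$ ($q{\left(S \right)} = 2 S \left(S + \sqrt{2 S}\right) = 2 S \left(S + \sqrt{2} \sqrt{S}\right)$)
$\frac{1}{Q{\left(q{\left(-1 - 4 \right)} \right)} + 8248} = \frac{1}{\left(-65 - \left(2 \left(-1 - 4\right)^{2} + 2 \sqrt{2} \left(-1 - 4\right)^{\frac{3}{2}}\right)\right) + 8248} = \frac{1}{\left(-65 - \left(2 \left(-5\right)^{2} + 2 \sqrt{2} \left(-5\right)^{\frac{3}{2}}\right)\right) + 8248} = \frac{1}{\left(-65 - \left(2 \cdot 25 + 2 \sqrt{2} \left(- 5 i \sqrt{5}\right)\right)\right) + 8248} = \frac{1}{\left(-65 - \left(50 - 10 i \sqrt{10}\right)\right) + 8248} = \frac{1}{\left(-115 + 10 i \sqrt{10}\right) + 8248} = \frac{1}{8133 + 10 i \sqrt{10}}$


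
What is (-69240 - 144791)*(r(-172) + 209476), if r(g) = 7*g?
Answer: -44576664432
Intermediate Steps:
(-69240 - 144791)*(r(-172) + 209476) = (-69240 - 144791)*(7*(-172) + 209476) = -214031*(-1204 + 209476) = -214031*208272 = -44576664432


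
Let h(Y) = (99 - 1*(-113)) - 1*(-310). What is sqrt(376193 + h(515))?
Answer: sqrt(376715) ≈ 613.77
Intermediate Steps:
h(Y) = 522 (h(Y) = (99 + 113) + 310 = 212 + 310 = 522)
sqrt(376193 + h(515)) = sqrt(376193 + 522) = sqrt(376715)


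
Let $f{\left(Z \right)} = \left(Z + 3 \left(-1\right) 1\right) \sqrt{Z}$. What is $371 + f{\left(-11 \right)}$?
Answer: $371 - 14 i \sqrt{11} \approx 371.0 - 46.433 i$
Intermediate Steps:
$f{\left(Z \right)} = \sqrt{Z} \left(-3 + Z\right)$ ($f{\left(Z \right)} = \left(Z - 3\right) \sqrt{Z} = \left(-3 + Z\right) \sqrt{Z} = \sqrt{Z} \left(-3 + Z\right)$)
$371 + f{\left(-11 \right)} = 371 + \sqrt{-11} \left(-3 - 11\right) = 371 + i \sqrt{11} \left(-14\right) = 371 - 14 i \sqrt{11}$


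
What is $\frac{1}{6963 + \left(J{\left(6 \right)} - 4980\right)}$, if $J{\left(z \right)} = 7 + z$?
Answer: $\frac{1}{1996} \approx 0.000501$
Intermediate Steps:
$\frac{1}{6963 + \left(J{\left(6 \right)} - 4980\right)} = \frac{1}{6963 + \left(\left(7 + 6\right) - 4980\right)} = \frac{1}{6963 + \left(13 - 4980\right)} = \frac{1}{6963 - 4967} = \frac{1}{1996}$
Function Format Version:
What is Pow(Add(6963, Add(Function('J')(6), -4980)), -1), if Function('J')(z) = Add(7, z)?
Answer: Rational(1, 1996) ≈ 0.00050100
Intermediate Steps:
Pow(Add(6963, Add(Function('J')(6), -4980)), -1) = Pow(Add(6963, Add(Add(7, 6), -4980)), -1) = Pow(Add(6963, Add(13, -4980)), -1) = Pow(Add(6963, -4967), -1) = Pow(1996, -1) = Rational(1, 1996)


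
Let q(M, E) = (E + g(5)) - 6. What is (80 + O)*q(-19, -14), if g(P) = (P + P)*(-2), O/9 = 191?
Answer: -71960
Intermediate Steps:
O = 1719 (O = 9*191 = 1719)
g(P) = -4*P (g(P) = (2*P)*(-2) = -4*P)
q(M, E) = -26 + E (q(M, E) = (E - 4*5) - 6 = (E - 20) - 6 = (-20 + E) - 6 = -26 + E)
(80 + O)*q(-19, -14) = (80 + 1719)*(-26 - 14) = 1799*(-40) = -71960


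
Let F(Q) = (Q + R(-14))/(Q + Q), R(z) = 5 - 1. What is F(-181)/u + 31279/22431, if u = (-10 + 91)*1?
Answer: 102348125/73080198 ≈ 1.4005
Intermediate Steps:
R(z) = 4
u = 81 (u = 81*1 = 81)
F(Q) = (4 + Q)/(2*Q) (F(Q) = (Q + 4)/(Q + Q) = (4 + Q)/((2*Q)) = (4 + Q)*(1/(2*Q)) = (4 + Q)/(2*Q))
F(-181)/u + 31279/22431 = ((½)*(4 - 181)/(-181))/81 + 31279/22431 = ((½)*(-1/181)*(-177))*(1/81) + 31279*(1/22431) = (177/362)*(1/81) + 31279/22431 = 59/9774 + 31279/22431 = 102348125/73080198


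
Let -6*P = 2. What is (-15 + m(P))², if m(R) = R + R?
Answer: 2209/9 ≈ 245.44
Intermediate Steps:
P = -⅓ (P = -⅙*2 = -⅓ ≈ -0.33333)
m(R) = 2*R
(-15 + m(P))² = (-15 + 2*(-⅓))² = (-15 - ⅔)² = (-47/3)² = 2209/9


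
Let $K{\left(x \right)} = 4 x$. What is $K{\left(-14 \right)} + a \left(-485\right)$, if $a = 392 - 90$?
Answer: $-146526$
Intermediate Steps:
$a = 302$
$K{\left(-14 \right)} + a \left(-485\right) = 4 \left(-14\right) + 302 \left(-485\right) = -56 - 146470 = -146526$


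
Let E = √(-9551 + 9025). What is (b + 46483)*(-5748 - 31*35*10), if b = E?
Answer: -771524834 - 16598*I*√526 ≈ -7.7152e+8 - 3.8067e+5*I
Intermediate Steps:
E = I*√526 (E = √(-526) = I*√526 ≈ 22.935*I)
b = I*√526 ≈ 22.935*I
(b + 46483)*(-5748 - 31*35*10) = (I*√526 + 46483)*(-5748 - 31*35*10) = (46483 + I*√526)*(-5748 - 1085*10) = (46483 + I*√526)*(-5748 - 10850) = (46483 + I*√526)*(-16598) = -771524834 - 16598*I*√526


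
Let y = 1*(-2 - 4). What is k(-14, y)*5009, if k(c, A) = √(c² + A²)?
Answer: 10018*√58 ≈ 76295.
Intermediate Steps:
y = -6 (y = 1*(-6) = -6)
k(c, A) = √(A² + c²)
k(-14, y)*5009 = √((-6)² + (-14)²)*5009 = √(36 + 196)*5009 = √232*5009 = (2*√58)*5009 = 10018*√58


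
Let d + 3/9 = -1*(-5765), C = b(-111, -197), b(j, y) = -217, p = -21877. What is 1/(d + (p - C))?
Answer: -3/47686 ≈ -6.2912e-5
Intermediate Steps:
C = -217
d = 17294/3 (d = -⅓ - 1*(-5765) = -⅓ + 5765 = 17294/3 ≈ 5764.7)
1/(d + (p - C)) = 1/(17294/3 + (-21877 - 1*(-217))) = 1/(17294/3 + (-21877 + 217)) = 1/(17294/3 - 21660) = 1/(-47686/3) = -3/47686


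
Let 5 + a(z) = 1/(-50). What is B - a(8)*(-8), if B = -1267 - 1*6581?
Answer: -197204/25 ≈ -7888.2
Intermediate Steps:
B = -7848 (B = -1267 - 6581 = -7848)
a(z) = -251/50 (a(z) = -5 + 1/(-50) = -5 - 1/50 = -251/50)
B - a(8)*(-8) = -7848 - (-251)*(-8)/50 = -7848 - 1*1004/25 = -7848 - 1004/25 = -197204/25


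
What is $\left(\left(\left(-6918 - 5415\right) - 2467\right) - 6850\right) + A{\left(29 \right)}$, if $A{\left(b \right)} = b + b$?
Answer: $-21592$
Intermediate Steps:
$A{\left(b \right)} = 2 b$
$\left(\left(\left(-6918 - 5415\right) - 2467\right) - 6850\right) + A{\left(29 \right)} = \left(\left(\left(-6918 - 5415\right) - 2467\right) - 6850\right) + 2 \cdot 29 = \left(\left(-12333 - 2467\right) - 6850\right) + 58 = \left(-14800 - 6850\right) + 58 = -21650 + 58 = -21592$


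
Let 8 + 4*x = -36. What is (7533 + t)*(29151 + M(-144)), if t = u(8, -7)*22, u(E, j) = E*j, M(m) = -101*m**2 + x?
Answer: -13012799996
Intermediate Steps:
x = -11 (x = -2 + (1/4)*(-36) = -2 - 9 = -11)
M(m) = -11 - 101*m**2 (M(m) = -101*m**2 - 11 = -11 - 101*m**2)
t = -1232 (t = (8*(-7))*22 = -56*22 = -1232)
(7533 + t)*(29151 + M(-144)) = (7533 - 1232)*(29151 + (-11 - 101*(-144)**2)) = 6301*(29151 + (-11 - 101*20736)) = 6301*(29151 + (-11 - 2094336)) = 6301*(29151 - 2094347) = 6301*(-2065196) = -13012799996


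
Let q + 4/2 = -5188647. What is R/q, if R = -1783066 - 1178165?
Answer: 2961231/5188649 ≈ 0.57071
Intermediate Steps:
q = -5188649 (q = -2 - 5188647 = -5188649)
R = -2961231
R/q = -2961231/(-5188649) = -2961231*(-1/5188649) = 2961231/5188649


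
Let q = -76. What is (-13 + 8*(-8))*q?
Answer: 5852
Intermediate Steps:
(-13 + 8*(-8))*q = (-13 + 8*(-8))*(-76) = (-13 - 64)*(-76) = -77*(-76) = 5852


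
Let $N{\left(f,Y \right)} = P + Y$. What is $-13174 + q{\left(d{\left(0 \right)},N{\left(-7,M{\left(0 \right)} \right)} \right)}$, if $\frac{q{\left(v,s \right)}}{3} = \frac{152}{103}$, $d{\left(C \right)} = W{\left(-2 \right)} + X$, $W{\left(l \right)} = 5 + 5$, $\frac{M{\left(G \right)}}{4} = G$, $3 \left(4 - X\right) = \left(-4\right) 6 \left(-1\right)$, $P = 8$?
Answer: $- \frac{1356466}{103} \approx -13170.0$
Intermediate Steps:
$X = -4$ ($X = 4 - \frac{\left(-4\right) 6 \left(-1\right)}{3} = 4 - \frac{\left(-24\right) \left(-1\right)}{3} = 4 - 8 = -4$)
$M{\left(G \right)} = 4 G$
$W{\left(l \right)} = 10$
$N{\left(f,Y \right)} = 8 + Y$
$d{\left(C \right)} = 6$ ($d{\left(C \right)} = 10 - 4 = 6$)
$q{\left(v,s \right)} = \frac{456}{103}$ ($q{\left(v,s \right)} = 3 \cdot \frac{152}{103} = \frac{456}{103}$)
$-13174 + q{\left(d{\left(0 \right)},N{\left(-7,M{\left(0 \right)} \right)} \right)} = -13174 + \frac{456}{103} = - \frac{1356466}{103}$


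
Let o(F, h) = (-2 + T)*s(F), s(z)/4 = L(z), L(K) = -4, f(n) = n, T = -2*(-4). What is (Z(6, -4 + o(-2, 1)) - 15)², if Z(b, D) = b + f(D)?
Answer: 11881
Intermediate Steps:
T = 8
s(z) = -16 (s(z) = 4*(-4) = -16)
o(F, h) = -96 (o(F, h) = (-2 + 8)*(-16) = 6*(-16) = -96)
Z(b, D) = D + b (Z(b, D) = b + D = D + b)
(Z(6, -4 + o(-2, 1)) - 15)² = (((-4 - 96) + 6) - 15)² = ((-100 + 6) - 15)² = (-94 - 15)² = (-109)² = 11881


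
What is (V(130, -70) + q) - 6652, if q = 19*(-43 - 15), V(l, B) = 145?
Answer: -7609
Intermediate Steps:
q = -1102 (q = 19*(-58) = -1102)
(V(130, -70) + q) - 6652 = (145 - 1102) - 6652 = -957 - 6652 = -7609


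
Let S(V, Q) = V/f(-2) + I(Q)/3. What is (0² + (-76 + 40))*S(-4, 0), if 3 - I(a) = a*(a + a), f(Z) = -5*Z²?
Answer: -216/5 ≈ -43.200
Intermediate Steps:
I(a) = 3 - 2*a² (I(a) = 3 - a*(a + a) = 3 - a*2*a = 3 - 2*a²)
S(V, Q) = 1 - 2*Q²/3 - V/20 (S(V, Q) = V/((-5*(-2)²)) + (3 - 2*Q²)/3 = V/((-5*4)) + (3 - 2*Q²)*(⅓) = V/(-20) + (1 - 2*Q²/3) = V*(-1/20) + (1 - 2*Q²/3) = -V/20 + (1 - 2*Q²/3) = 1 - 2*Q²/3 - V/20)
(0² + (-76 + 40))*S(-4, 0) = (0² + (-76 + 40))*(1 - ⅔*0² - 1/20*(-4)) = (0 - 36)*(1 - ⅔*0 + ⅕) = -36*(1 + 0 + ⅕) = -36*6/5 = -216/5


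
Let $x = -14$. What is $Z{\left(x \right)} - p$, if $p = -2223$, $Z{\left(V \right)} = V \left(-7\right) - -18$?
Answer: $2339$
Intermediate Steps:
$Z{\left(V \right)} = 18 - 7 V$ ($Z{\left(V \right)} = - 7 V + 18 = 18 - 7 V$)
$Z{\left(x \right)} - p = \left(18 - -98\right) - -2223 = \left(18 + 98\right) + 2223 = 116 + 2223 = 2339$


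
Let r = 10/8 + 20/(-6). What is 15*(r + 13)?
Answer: 655/4 ≈ 163.75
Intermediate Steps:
r = -25/12 (r = 10*(⅛) + 20*(-⅙) = 5/4 - 10/3 = -25/12 ≈ -2.0833)
15*(r + 13) = 15*(-25/12 + 13) = 15*(131/12) = 655/4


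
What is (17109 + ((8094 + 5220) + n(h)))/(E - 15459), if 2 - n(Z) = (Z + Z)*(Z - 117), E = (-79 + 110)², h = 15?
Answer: -33485/14498 ≈ -2.3096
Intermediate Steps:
E = 961 (E = 31² = 961)
n(Z) = 2 - 2*Z*(-117 + Z) (n(Z) = 2 - (Z + Z)*(Z - 117) = 2 - 2*Z*(-117 + Z))
(17109 + ((8094 + 5220) + n(h)))/(E - 15459) = (17109 + ((8094 + 5220) + (2 - 2*15² + 234*15)))/(961 - 15459) = (17109 + (13314 + (2 - 2*225 + 3510)))/(-14498) = (17109 + (13314 + (2 - 450 + 3510)))*(-1/14498) = (17109 + (13314 + 3062))*(-1/14498) = (17109 + 16376)*(-1/14498) = 33485*(-1/14498) = -33485/14498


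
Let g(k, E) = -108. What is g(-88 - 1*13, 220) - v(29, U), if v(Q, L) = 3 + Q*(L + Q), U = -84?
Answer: 1484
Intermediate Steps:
g(-88 - 1*13, 220) - v(29, U) = -108 - (3 + 29² - 84*29) = -108 - (3 + 841 - 2436) = -108 - 1*(-1592) = -108 + 1592 = 1484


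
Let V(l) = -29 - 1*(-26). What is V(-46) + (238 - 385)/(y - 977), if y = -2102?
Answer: -9090/3079 ≈ -2.9523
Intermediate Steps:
V(l) = -3 (V(l) = -29 + 26 = -3)
V(-46) + (238 - 385)/(y - 977) = -3 + (238 - 385)/(-2102 - 977) = -3 - 147/(-3079) = -3 - 147*(-1/3079) = -3 + 147/3079 = -9090/3079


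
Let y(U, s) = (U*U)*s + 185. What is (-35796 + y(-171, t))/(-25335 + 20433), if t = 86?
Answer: -2479115/4902 ≈ -505.74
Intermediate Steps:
y(U, s) = 185 + s*U² (y(U, s) = U²*s + 185 = s*U² + 185 = 185 + s*U²)
(-35796 + y(-171, t))/(-25335 + 20433) = (-35796 + (185 + 86*(-171)²))/(-25335 + 20433) = (-35796 + (185 + 86*29241))/(-4902) = (-35796 + (185 + 2514726))*(-1/4902) = (-35796 + 2514911)*(-1/4902) = 2479115*(-1/4902) = -2479115/4902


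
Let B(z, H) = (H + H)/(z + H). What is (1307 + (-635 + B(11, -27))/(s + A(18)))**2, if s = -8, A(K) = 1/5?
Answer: 187531436401/97344 ≈ 1.9265e+6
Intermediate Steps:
B(z, H) = 2*H/(H + z) (B(z, H) = (2*H)/(H + z) = 2*H/(H + z))
A(K) = 1/5
(1307 + (-635 + B(11, -27))/(s + A(18)))**2 = (1307 + (-635 + 2*(-27)/(-27 + 11))/(-8 + 1/5))**2 = (1307 + (-635 + 2*(-27)/(-16))/(-39/5))**2 = (1307 + (-635 + 2*(-27)*(-1/16))*(-5/39))**2 = (1307 + (-635 + 27/8)*(-5/39))**2 = (1307 - 5053/8*(-5/39))**2 = (1307 + 25265/312)**2 = (433049/312)**2 = 187531436401/97344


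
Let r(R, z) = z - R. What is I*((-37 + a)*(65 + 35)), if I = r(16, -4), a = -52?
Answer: 178000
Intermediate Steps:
I = -20 (I = -4 - 1*16 = -4 - 16 = -20)
I*((-37 + a)*(65 + 35)) = -20*(-37 - 52)*(65 + 35) = -(-1780)*100 = -20*(-8900) = 178000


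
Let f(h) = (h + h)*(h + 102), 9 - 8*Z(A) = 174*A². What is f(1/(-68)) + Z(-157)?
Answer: -309875987/578 ≈ -5.3612e+5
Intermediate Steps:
Z(A) = 9/8 - 87*A²/4
f(h) = 2*h*(102 + h) (f(h) = (2*h)*(102 + h) = 2*h*(102 + h))
f(1/(-68)) + Z(-157) = 2*(102 + 1/(-68))/(-68) + (9/8 - 87/4*(-157)²) = 2*(-1/68)*(102 - 1/68) + (9/8 - 87/4*24649) = 2*(-1/68)*(6935/68) + (9/8 - 2144463/4) = -6935/2312 - 4288917/8 = -309875987/578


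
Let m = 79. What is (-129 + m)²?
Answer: 2500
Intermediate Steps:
(-129 + m)² = (-129 + 79)² = (-50)² = 2500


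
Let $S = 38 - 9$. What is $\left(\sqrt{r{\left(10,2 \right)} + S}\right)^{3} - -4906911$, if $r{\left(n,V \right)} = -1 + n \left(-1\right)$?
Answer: $4906911 + 54 \sqrt{2} \approx 4.907 \cdot 10^{6}$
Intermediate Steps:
$r{\left(n,V \right)} = -1 - n$
$S = 29$ ($S = 38 - 9 = 29$)
$\left(\sqrt{r{\left(10,2 \right)} + S}\right)^{3} - -4906911 = \left(\sqrt{\left(-1 - 10\right) + 29}\right)^{3} - -4906911 = \left(\sqrt{\left(-1 - 10\right) + 29}\right)^{3} + 4906911 = \left(\sqrt{-11 + 29}\right)^{3} + 4906911 = \left(\sqrt{18}\right)^{3} + 4906911 = \left(3 \sqrt{2}\right)^{3} + 4906911 = 54 \sqrt{2} + 4906911 = 4906911 + 54 \sqrt{2}$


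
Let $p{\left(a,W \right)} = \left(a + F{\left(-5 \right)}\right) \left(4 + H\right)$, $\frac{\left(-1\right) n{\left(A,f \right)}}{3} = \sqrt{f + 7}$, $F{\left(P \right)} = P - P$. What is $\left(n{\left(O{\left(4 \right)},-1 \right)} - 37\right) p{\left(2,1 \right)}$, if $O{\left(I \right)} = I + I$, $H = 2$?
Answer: $-444 - 36 \sqrt{6} \approx -532.18$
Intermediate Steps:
$F{\left(P \right)} = 0$
$O{\left(I \right)} = 2 I$
$n{\left(A,f \right)} = - 3 \sqrt{7 + f}$ ($n{\left(A,f \right)} = - 3 \sqrt{f + 7} = - 3 \sqrt{7 + f}$)
$p{\left(a,W \right)} = 6 a$ ($p{\left(a,W \right)} = \left(a + 0\right) \left(4 + 2\right) = a 6 = 6 a$)
$\left(n{\left(O{\left(4 \right)},-1 \right)} - 37\right) p{\left(2,1 \right)} = \left(- 3 \sqrt{7 - 1} - 37\right) 6 \cdot 2 = \left(- 3 \sqrt{6} - 37\right) 12 = \left(-37 - 3 \sqrt{6}\right) 12 = -444 - 36 \sqrt{6}$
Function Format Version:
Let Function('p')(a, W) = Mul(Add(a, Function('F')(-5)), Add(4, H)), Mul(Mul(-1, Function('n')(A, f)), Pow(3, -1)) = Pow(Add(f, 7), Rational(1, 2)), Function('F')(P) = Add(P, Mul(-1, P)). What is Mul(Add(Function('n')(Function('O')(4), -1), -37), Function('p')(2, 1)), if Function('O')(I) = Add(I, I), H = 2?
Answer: Add(-444, Mul(-36, Pow(6, Rational(1, 2)))) ≈ -532.18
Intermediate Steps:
Function('F')(P) = 0
Function('O')(I) = Mul(2, I)
Function('n')(A, f) = Mul(-3, Pow(Add(7, f), Rational(1, 2))) (Function('n')(A, f) = Mul(-3, Pow(Add(f, 7), Rational(1, 2))) = Mul(-3, Pow(Add(7, f), Rational(1, 2))))
Function('p')(a, W) = Mul(6, a) (Function('p')(a, W) = Mul(Add(a, 0), Add(4, 2)) = Mul(a, 6) = Mul(6, a))
Mul(Add(Function('n')(Function('O')(4), -1), -37), Function('p')(2, 1)) = Mul(Add(Mul(-3, Pow(Add(7, -1), Rational(1, 2))), -37), Mul(6, 2)) = Mul(Add(Mul(-3, Pow(6, Rational(1, 2))), -37), 12) = Mul(Add(-37, Mul(-3, Pow(6, Rational(1, 2)))), 12) = Add(-444, Mul(-36, Pow(6, Rational(1, 2))))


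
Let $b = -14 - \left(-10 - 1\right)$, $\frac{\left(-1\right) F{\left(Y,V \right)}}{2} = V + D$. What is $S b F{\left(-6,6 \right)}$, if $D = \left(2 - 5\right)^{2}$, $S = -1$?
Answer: $-90$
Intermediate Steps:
$D = 9$ ($D = \left(-3\right)^{2} = 9$)
$F{\left(Y,V \right)} = -18 - 2 V$ ($F{\left(Y,V \right)} = - 2 \left(V + 9\right) = - 2 \left(9 + V\right) = -18 - 2 V$)
$b = -3$ ($b = -14 - \left(-10 - 1\right) = -14 - -11 = -14 + 11 = -3$)
$S b F{\left(-6,6 \right)} = \left(-1\right) \left(-3\right) \left(-18 - 12\right) = 3 \left(-18 - 12\right) = 3 \left(-30\right) = -90$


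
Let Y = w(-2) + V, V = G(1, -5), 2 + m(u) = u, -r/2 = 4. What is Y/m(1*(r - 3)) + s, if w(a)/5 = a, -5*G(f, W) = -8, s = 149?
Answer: 9727/65 ≈ 149.65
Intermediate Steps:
r = -8 (r = -2*4 = -8)
G(f, W) = 8/5 (G(f, W) = -⅕*(-8) = 8/5)
m(u) = -2 + u
w(a) = 5*a
V = 8/5 ≈ 1.6000
Y = -42/5 (Y = 5*(-2) + 8/5 = -10 + 8/5 = -42/5 ≈ -8.4000)
Y/m(1*(r - 3)) + s = -42/5/(-2 + 1*(-8 - 3)) + 149 = -42/5/(-2 + 1*(-11)) + 149 = -42/5/(-2 - 11) + 149 = -42/5/(-13) + 149 = -1/13*(-42/5) + 149 = 42/65 + 149 = 9727/65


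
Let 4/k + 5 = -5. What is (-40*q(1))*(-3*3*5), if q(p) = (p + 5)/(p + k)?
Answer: 18000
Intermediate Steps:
k = -⅖ (k = 4/(-5 - 5) = 4/(-10) = 4*(-⅒) = -⅖ ≈ -0.40000)
q(p) = (5 + p)/(-⅖ + p) (q(p) = (p + 5)/(p - ⅖) = (5 + p)/(-⅖ + p))
(-40*q(1))*(-3*3*5) = (-200*(5 + 1)/(-2 + 5*1))*(-3*3*5) = (-200*6/(-2 + 5))*(-9*5) = -200*6/3*(-45) = -40*10*(-45) = -400*(-45) = 18000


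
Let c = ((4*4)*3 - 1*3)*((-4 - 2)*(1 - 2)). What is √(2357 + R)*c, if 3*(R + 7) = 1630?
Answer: 180*√6510 ≈ 14523.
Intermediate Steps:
R = 1609/3 (R = -7 + (⅓)*1630 = -7 + 1630/3 = 1609/3 ≈ 536.33)
c = 270 (c = (16*3 - 3)*(-6*(-1)) = (48 - 3)*6 = 45*6 = 270)
√(2357 + R)*c = √(2357 + 1609/3)*270 = √(8680/3)*270 = (2*√6510/3)*270 = 180*√6510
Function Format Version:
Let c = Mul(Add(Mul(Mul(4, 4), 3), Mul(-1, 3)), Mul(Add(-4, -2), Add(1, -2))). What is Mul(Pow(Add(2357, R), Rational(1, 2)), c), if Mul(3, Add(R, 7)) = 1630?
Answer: Mul(180, Pow(6510, Rational(1, 2))) ≈ 14523.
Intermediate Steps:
R = Rational(1609, 3) (R = Add(-7, Mul(Rational(1, 3), 1630)) = Add(-7, Rational(1630, 3)) = Rational(1609, 3) ≈ 536.33)
c = 270 (c = Mul(Add(Mul(16, 3), -3), Mul(-6, -1)) = Mul(Add(48, -3), 6) = Mul(45, 6) = 270)
Mul(Pow(Add(2357, R), Rational(1, 2)), c) = Mul(Pow(Add(2357, Rational(1609, 3)), Rational(1, 2)), 270) = Mul(Pow(Rational(8680, 3), Rational(1, 2)), 270) = Mul(Mul(Rational(2, 3), Pow(6510, Rational(1, 2))), 270) = Mul(180, Pow(6510, Rational(1, 2)))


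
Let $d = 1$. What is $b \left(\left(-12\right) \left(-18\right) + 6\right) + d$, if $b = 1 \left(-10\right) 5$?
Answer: $-11099$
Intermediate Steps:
$b = -50$ ($b = \left(-10\right) 5 = -50$)
$b \left(\left(-12\right) \left(-18\right) + 6\right) + d = - 50 \left(\left(-12\right) \left(-18\right) + 6\right) + 1 = - 50 \left(216 + 6\right) + 1 = \left(-50\right) 222 + 1 = -11100 + 1 = -11099$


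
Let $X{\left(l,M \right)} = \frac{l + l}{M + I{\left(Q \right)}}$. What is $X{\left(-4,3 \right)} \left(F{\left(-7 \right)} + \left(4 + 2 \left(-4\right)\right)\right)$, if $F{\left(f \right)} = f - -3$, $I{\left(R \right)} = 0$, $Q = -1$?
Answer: $\frac{64}{3} \approx 21.333$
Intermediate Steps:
$F{\left(f \right)} = 3 + f$ ($F{\left(f \right)} = f + 3 = 3 + f$)
$X{\left(l,M \right)} = \frac{2 l}{M}$ ($X{\left(l,M \right)} = \frac{l + l}{M + 0} = \frac{2 l}{M}$)
$X{\left(-4,3 \right)} \left(F{\left(-7 \right)} + \left(4 + 2 \left(-4\right)\right)\right) = 2 \left(-4\right) \frac{1}{3} \left(\left(3 - 7\right) + \left(4 + 2 \left(-4\right)\right)\right) = 2 \left(-4\right) \frac{1}{3} \left(-4 + \left(4 - 8\right)\right) = - \frac{8 \left(-4 - 4\right)}{3} = \left(- \frac{8}{3}\right) \left(-8\right) = \frac{64}{3}$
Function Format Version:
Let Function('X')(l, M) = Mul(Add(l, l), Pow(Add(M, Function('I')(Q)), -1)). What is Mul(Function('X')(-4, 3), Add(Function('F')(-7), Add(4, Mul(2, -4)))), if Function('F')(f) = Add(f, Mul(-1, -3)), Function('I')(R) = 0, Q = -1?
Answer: Rational(64, 3) ≈ 21.333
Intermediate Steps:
Function('F')(f) = Add(3, f) (Function('F')(f) = Add(f, 3) = Add(3, f))
Function('X')(l, M) = Mul(2, l, Pow(M, -1)) (Function('X')(l, M) = Mul(Add(l, l), Pow(Add(M, 0), -1)) = Mul(Mul(2, l), Pow(M, -1)) = Mul(2, l, Pow(M, -1)))
Mul(Function('X')(-4, 3), Add(Function('F')(-7), Add(4, Mul(2, -4)))) = Mul(Mul(2, -4, Pow(3, -1)), Add(Add(3, -7), Add(4, Mul(2, -4)))) = Mul(Mul(2, -4, Rational(1, 3)), Add(-4, Add(4, -8))) = Mul(Rational(-8, 3), Add(-4, -4)) = Mul(Rational(-8, 3), -8) = Rational(64, 3)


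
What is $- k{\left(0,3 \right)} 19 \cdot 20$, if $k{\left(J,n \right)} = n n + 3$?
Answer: $-4560$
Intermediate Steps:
$k{\left(J,n \right)} = 3 + n^{2}$ ($k{\left(J,n \right)} = n^{2} + 3 = 3 + n^{2}$)
$- k{\left(0,3 \right)} 19 \cdot 20 = - (3 + 3^{2}) 19 \cdot 20 = - (3 + 9) 19 \cdot 20 = \left(-1\right) 12 \cdot 19 \cdot 20 = \left(-12\right) 19 \cdot 20 = \left(-228\right) 20 = -4560$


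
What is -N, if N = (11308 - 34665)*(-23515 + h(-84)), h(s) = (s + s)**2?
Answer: 109988113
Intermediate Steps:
h(s) = 4*s**2 (h(s) = (2*s)**2 = 4*s**2)
N = -109988113 (N = (11308 - 34665)*(-23515 + 4*(-84)**2) = -23357*(-23515 + 4*7056) = -23357*(-23515 + 28224) = -23357*4709 = -109988113)
-N = -1*(-109988113) = 109988113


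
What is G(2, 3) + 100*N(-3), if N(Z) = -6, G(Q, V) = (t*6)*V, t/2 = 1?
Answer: -564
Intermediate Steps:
t = 2 (t = 2*1 = 2)
G(Q, V) = 12*V (G(Q, V) = (2*6)*V = 12*V)
G(2, 3) + 100*N(-3) = 12*3 + 100*(-6) = 36 - 600 = -564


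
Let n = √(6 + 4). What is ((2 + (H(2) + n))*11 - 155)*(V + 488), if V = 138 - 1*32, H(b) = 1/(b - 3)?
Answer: -85536 + 6534*√10 ≈ -64874.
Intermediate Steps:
H(b) = 1/(-3 + b)
V = 106 (V = 138 - 32 = 106)
n = √10 ≈ 3.1623
((2 + (H(2) + n))*11 - 155)*(V + 488) = ((2 + (1/(-3 + 2) + √10))*11 - 155)*(106 + 488) = ((2 + (1/(-1) + √10))*11 - 155)*594 = ((2 + (-1 + √10))*11 - 155)*594 = ((1 + √10)*11 - 155)*594 = ((11 + 11*√10) - 155)*594 = (-144 + 11*√10)*594 = -85536 + 6534*√10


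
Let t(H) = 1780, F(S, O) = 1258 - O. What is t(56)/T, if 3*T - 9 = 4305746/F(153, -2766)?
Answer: 10744080/2170981 ≈ 4.9490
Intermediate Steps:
T = 2170981/6036 (T = 3 + (4305746/(1258 - 1*(-2766)))/3 = 3 + (4305746/(1258 + 2766))/3 = 3 + (4305746/4024)/3 = 3 + (4305746*(1/4024))/3 = 3 + (1/3)*(2152873/2012) = 3 + 2152873/6036 = 2170981/6036 ≈ 359.67)
t(56)/T = 1780/(2170981/6036) = 1780*(6036/2170981) = 10744080/2170981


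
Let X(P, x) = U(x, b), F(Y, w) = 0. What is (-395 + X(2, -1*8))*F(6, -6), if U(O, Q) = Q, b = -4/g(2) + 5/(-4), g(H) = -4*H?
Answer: 0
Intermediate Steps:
b = -¾ (b = -4/((-4*2)) + 5/(-4) = -4/(-8) + 5*(-¼) = -4*(-⅛) - 5/4 = ½ - 5/4 = -¾ ≈ -0.75000)
X(P, x) = -¾
(-395 + X(2, -1*8))*F(6, -6) = (-395 - ¾)*0 = -1583/4*0 = 0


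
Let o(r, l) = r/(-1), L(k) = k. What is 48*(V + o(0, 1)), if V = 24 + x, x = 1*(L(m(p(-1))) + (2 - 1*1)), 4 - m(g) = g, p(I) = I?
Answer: 1440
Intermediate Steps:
m(g) = 4 - g
x = 6 (x = 1*((4 - 1*(-1)) + (2 - 1*1)) = 1*((4 + 1) + (2 - 1)) = 1*(5 + 1) = 1*6 = 6)
o(r, l) = -r
V = 30 (V = 24 + 6 = 30)
48*(V + o(0, 1)) = 48*(30 - 1*0) = 48*(30 + 0) = 48*30 = 1440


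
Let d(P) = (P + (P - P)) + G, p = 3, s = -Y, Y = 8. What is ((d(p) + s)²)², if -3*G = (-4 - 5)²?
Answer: 1048576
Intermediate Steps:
s = -8 (s = -1*8 = -8)
G = -27 (G = -(-4 - 5)²/3 = -⅓*(-9)² = -⅓*81 = -27)
d(P) = -27 + P (d(P) = (P + (P - P)) - 27 = (P + 0) - 27 = P - 27 = -27 + P)
((d(p) + s)²)² = (((-27 + 3) - 8)²)² = ((-24 - 8)²)² = ((-32)²)² = 1024² = 1048576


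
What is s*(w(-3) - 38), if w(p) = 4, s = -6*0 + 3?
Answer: -102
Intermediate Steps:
s = 3 (s = 0 + 3 = 3)
s*(w(-3) - 38) = 3*(4 - 38) = 3*(-34) = -102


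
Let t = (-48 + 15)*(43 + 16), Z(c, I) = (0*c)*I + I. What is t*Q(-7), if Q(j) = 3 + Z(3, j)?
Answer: 7788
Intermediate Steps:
Z(c, I) = I (Z(c, I) = 0*I + I = 0 + I = I)
Q(j) = 3 + j
t = -1947 (t = -33*59 = -1947)
t*Q(-7) = -1947*(3 - 7) = -1947*(-4) = 7788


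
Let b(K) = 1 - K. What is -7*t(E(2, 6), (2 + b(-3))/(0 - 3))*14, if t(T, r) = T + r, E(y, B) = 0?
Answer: 196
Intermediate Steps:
-7*t(E(2, 6), (2 + b(-3))/(0 - 3))*14 = -7*(0 + (2 + (1 - 1*(-3)))/(0 - 3))*14 = -7*(0 + (2 + (1 + 3))/(-3))*14 = -7*(0 + (2 + 4)*(-1/3))*14 = -7*(0 + 6*(-1/3))*14 = -7*(0 - 2)*14 = -7*(-2)*14 = 14*14 = 196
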